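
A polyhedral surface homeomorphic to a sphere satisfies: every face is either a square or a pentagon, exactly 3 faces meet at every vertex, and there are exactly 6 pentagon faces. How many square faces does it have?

3

Let x be the number of squares; then F = 6 + x.
Edge–face incidences: 2E = 5·6 + 4·x = 30 + 4x.
Every vertex has degree 3, so 3V = 2E.
Euler: V − E + F = 2 ⇒ (2E)/3 − E + (6 + x) = 2.
Multiply by 6: 2·(2E) − 3·(2E) + 6·(6 + x) = 12, i.e. 36 + 6x − (30 + 4x) = 12.
Collecting terms: 2x + 6 = 12, so 2x = 6, so x = 3.
Then 2E = 30 + 4·3 = 42, so E = 21, V = 2E/3 = 14, F = 6 + 3 = 9.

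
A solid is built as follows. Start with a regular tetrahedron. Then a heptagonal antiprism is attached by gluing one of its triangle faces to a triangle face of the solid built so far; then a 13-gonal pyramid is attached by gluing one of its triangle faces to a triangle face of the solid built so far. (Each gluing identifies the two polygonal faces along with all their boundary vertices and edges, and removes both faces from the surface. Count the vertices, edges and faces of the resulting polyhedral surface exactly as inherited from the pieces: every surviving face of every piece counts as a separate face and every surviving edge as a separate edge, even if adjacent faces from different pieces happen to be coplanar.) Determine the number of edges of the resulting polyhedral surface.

A regular tetrahedron: V=4, E=6, F=4.
Attach a heptagonal antiprism (V=14, E=28, F=16) along a 3-gon: merge 3 vertices and 3 edges, delete both glued faces → V=15, E=31, F=18.
Attach a 13-gonal pyramid (V=14, E=26, F=14) along a 3-gon: merge 3 vertices and 3 edges, delete both glued faces → V=26, E=54, F=30.
Check: V − E + F = 26 − 54 + 30 = 2.

54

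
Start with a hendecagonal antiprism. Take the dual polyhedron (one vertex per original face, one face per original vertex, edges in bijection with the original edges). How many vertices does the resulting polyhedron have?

The base solid has V = 22, E = 44, F = 24.
The dual swaps V and F and preserves E: V′ = F = 24, E′ = E = 44, F′ = V = 22.

24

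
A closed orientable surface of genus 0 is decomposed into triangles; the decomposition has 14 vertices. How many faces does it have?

χ = 2 − 2·0 = 2, and every face is a triangle so 3F = 2E.
V − E + F = 2 with E = 3F/2 gives 14 − (3/2 − 1)·F = 2, so F = 24 and E = 36.

24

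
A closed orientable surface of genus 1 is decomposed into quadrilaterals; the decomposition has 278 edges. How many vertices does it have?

χ = 2 − 2·1 = 0, and every face is a square so 4F = 2E.
F = 2E/4 = 139. Then V = 0 + E − F = 0 + 278 − 139 = 139.

139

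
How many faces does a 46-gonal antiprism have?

An antiprism on an n-gon has two n-gon caps and 2n triangles: V = 2·46 = 92, E = 4·46 = 184, F = 2·46 + 2 = 94.

94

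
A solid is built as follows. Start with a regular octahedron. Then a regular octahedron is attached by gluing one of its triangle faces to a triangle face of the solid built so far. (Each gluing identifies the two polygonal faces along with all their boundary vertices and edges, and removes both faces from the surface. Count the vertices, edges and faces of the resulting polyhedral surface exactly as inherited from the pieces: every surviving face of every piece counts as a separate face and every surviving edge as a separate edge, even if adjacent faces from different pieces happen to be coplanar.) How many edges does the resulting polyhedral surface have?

21

A regular octahedron: V=6, E=12, F=8.
Attach a regular octahedron (V=6, E=12, F=8) along a 3-gon: merge 3 vertices and 3 edges, delete both glued faces → V=9, E=21, F=14.
Check: V − E + F = 9 − 21 + 14 = 2.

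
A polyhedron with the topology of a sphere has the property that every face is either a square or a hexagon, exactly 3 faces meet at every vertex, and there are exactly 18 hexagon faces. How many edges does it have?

66

Let x be the number of squares; then F = 18 + x.
Edge–face incidences: 2E = 6·18 + 4·x = 108 + 4x.
Every vertex has degree 3, so 3V = 2E.
Euler: V − E + F = 2 ⇒ (2E)/3 − E + (18 + x) = 2.
Multiply by 6: 2·(2E) − 3·(2E) + 6·(18 + x) = 12, i.e. 108 + 6x − (108 + 4x) = 12.
Collecting terms: 2x = 12, so x = 6.
Then 2E = 108 + 4·6 = 132, so E = 66, V = 2E/3 = 44, F = 18 + 6 = 24.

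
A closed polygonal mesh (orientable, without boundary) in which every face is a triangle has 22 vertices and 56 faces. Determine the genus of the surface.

4

Every face is a triangle, so 2E = 3·56 = 168, giving E = 84.
χ = V − E + F = 22 − 84 + 56 = -6.
For a closed orientable surface χ = 2 − 2g, so g = (2 − (-6))/2 = 4.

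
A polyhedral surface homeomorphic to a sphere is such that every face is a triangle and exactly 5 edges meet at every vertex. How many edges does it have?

Each face has 3 edges and each edge borders two faces, so 2E = 3F.
Each vertex has degree 5, so 5V = 2E and hence V = 3F/5.
Euler: V − E + F = 2 ⇒ (3F/5) − (3F/2) + F = 2.
Multiply by 10: (6 − 15 + 10)F = 20, i.e. 1F = 20.
So F = 20, E = 3·20/2 = 30, V = 3·20/5 = 12.

30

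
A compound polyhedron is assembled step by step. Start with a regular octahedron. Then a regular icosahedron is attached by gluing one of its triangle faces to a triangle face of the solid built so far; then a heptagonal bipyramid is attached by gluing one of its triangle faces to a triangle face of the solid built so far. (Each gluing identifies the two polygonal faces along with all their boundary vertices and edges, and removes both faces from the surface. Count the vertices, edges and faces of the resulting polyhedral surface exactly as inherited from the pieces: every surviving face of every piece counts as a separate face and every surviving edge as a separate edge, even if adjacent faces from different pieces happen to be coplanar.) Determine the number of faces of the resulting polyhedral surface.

A regular octahedron: V=6, E=12, F=8.
Attach a regular icosahedron (V=12, E=30, F=20) along a 3-gon: merge 3 vertices and 3 edges, delete both glued faces → V=15, E=39, F=26.
Attach a heptagonal bipyramid (V=9, E=21, F=14) along a 3-gon: merge 3 vertices and 3 edges, delete both glued faces → V=21, E=57, F=38.
Check: V − E + F = 21 − 57 + 38 = 2.

38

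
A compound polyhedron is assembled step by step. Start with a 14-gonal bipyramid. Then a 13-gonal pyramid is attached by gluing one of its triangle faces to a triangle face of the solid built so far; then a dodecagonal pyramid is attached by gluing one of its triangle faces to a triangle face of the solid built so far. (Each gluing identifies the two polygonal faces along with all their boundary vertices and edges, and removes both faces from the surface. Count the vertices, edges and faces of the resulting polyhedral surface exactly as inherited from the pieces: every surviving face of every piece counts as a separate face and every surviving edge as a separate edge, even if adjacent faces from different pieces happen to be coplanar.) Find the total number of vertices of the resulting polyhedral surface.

A 14-gonal bipyramid: V=16, E=42, F=28.
Attach a 13-gonal pyramid (V=14, E=26, F=14) along a 3-gon: merge 3 vertices and 3 edges, delete both glued faces → V=27, E=65, F=40.
Attach a dodecagonal pyramid (V=13, E=24, F=13) along a 3-gon: merge 3 vertices and 3 edges, delete both glued faces → V=37, E=86, F=51.
Check: V − E + F = 37 − 86 + 51 = 2.

37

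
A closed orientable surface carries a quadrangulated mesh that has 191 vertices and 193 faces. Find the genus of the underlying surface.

Every face is a square, so 2E = 4·193 = 772, giving E = 386.
χ = V − E + F = 191 − 386 + 193 = -2.
For a closed orientable surface χ = 2 − 2g, so g = (2 − (-2))/2 = 2.

2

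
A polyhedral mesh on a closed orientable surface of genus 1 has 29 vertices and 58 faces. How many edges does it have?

87

For a closed orientable surface of genus 1, χ = 2 − 2·1 = 0.
E = V + F − (0) = 29 + 58 − (0) = 87.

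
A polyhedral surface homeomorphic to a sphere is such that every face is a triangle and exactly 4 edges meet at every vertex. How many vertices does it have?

6

Each face has 3 edges and each edge borders two faces, so 2E = 3F.
Each vertex has degree 4, so 4V = 2E and hence V = 3F/4.
Euler: V − E + F = 2 ⇒ (3F/4) − (3F/2) + F = 2.
Multiply by 8: (6 − 12 + 8)F = 16, i.e. 2F = 16.
So F = 8, E = 3·8/2 = 12, V = 3·8/4 = 6.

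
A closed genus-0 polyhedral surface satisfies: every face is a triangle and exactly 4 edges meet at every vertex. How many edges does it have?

12

Each face has 3 edges and each edge borders two faces, so 2E = 3F.
Each vertex has degree 4, so 4V = 2E and hence V = 3F/4.
Euler: V − E + F = 2 ⇒ (3F/4) − (3F/2) + F = 2.
Multiply by 8: (6 − 12 + 8)F = 16, i.e. 2F = 16.
So F = 8, E = 3·8/2 = 12, V = 3·8/4 = 6.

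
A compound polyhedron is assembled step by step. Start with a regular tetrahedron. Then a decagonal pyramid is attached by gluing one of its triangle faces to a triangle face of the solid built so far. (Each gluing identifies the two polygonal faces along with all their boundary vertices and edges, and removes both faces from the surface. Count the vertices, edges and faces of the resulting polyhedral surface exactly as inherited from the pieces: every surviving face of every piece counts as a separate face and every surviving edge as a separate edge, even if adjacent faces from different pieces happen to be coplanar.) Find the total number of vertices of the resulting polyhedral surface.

12

A regular tetrahedron: V=4, E=6, F=4.
Attach a decagonal pyramid (V=11, E=20, F=11) along a 3-gon: merge 3 vertices and 3 edges, delete both glued faces → V=12, E=23, F=13.
Check: V − E + F = 12 − 23 + 13 = 2.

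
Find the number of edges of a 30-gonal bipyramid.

90

A bipyramid over an n-gon has 2n triangular faces and n + 2 vertices: V = 30 + 2 = 32, E = 3·30 = 90, F = 2·30 = 60.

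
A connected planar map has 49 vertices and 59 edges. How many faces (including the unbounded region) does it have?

12

Euler's formula for a connected plane graph: V − E + F = 2, so F = 2 − 49 + 59 = 12.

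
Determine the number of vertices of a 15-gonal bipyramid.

17

A bipyramid over an n-gon has 2n triangular faces and n + 2 vertices: V = 15 + 2 = 17, E = 3·15 = 45, F = 2·15 = 30.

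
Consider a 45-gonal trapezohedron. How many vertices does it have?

92

The n-trapezohedron (dual of the n-antiprism) has V = 2·45 + 2 = 92, E = 4·45 = 180, F = 2·45 = 90.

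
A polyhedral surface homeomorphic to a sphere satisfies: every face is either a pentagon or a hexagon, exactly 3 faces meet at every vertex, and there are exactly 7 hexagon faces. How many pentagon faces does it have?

Let x be the number of pentagons; then F = 7 + x.
Edge–face incidences: 2E = 6·7 + 5·x = 42 + 5x.
Every vertex has degree 3, so 3V = 2E.
Euler: V − E + F = 2 ⇒ (2E)/3 − E + (7 + x) = 2.
Multiply by 6: 2·(2E) − 3·(2E) + 6·(7 + x) = 12, i.e. 42 + 6x − (42 + 5x) = 12.
Collecting terms: x = 12.
Then 2E = 42 + 5·12 = 102, so E = 51, V = 2E/3 = 34, F = 7 + 12 = 19.

12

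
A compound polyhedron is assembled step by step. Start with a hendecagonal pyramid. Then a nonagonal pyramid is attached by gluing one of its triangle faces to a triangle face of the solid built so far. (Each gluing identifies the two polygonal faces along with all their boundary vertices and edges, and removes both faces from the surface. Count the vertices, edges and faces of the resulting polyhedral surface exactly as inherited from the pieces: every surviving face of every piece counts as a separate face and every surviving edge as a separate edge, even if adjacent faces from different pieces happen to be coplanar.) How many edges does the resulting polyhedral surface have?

37

A hendecagonal pyramid: V=12, E=22, F=12.
Attach a nonagonal pyramid (V=10, E=18, F=10) along a 3-gon: merge 3 vertices and 3 edges, delete both glued faces → V=19, E=37, F=20.
Check: V − E + F = 19 − 37 + 20 = 2.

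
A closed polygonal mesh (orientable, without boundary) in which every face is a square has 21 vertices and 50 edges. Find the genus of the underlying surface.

Every face is a square and each edge borders two faces, so 4F = 2·50, giving F = 25.
χ = V − E + F = 21 − 50 + 25 = -4.
For a closed orientable surface χ = 2 − 2g, so g = (2 − (-4))/2 = 3.

3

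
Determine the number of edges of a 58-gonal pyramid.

116

A pyramid on an n-gon base has one n-gon and n triangles: V = 58 + 1 = 59, E = 2·58 = 116, F = 58 + 1 = 59.
Check: V − E + F = 59 − 116 + 59 = 2.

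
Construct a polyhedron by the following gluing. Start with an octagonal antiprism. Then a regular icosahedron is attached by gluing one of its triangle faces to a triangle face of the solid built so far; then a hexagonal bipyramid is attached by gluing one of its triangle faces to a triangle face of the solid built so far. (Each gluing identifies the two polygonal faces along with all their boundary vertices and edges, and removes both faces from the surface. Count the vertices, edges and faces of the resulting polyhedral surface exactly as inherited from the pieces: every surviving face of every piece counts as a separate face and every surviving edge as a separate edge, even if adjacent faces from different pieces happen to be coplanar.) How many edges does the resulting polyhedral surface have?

An octagonal antiprism: V=16, E=32, F=18.
Attach a regular icosahedron (V=12, E=30, F=20) along a 3-gon: merge 3 vertices and 3 edges, delete both glued faces → V=25, E=59, F=36.
Attach a hexagonal bipyramid (V=8, E=18, F=12) along a 3-gon: merge 3 vertices and 3 edges, delete both glued faces → V=30, E=74, F=46.
Check: V − E + F = 30 − 74 + 46 = 2.

74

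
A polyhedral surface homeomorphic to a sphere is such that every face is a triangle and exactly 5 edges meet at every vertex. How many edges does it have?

30

Each face has 3 edges and each edge borders two faces, so 2E = 3F.
Each vertex has degree 5, so 5V = 2E and hence V = 3F/5.
Euler: V − E + F = 2 ⇒ (3F/5) − (3F/2) + F = 2.
Multiply by 10: (6 − 15 + 10)F = 20, i.e. 1F = 20.
So F = 20, E = 3·20/2 = 30, V = 3·20/5 = 12.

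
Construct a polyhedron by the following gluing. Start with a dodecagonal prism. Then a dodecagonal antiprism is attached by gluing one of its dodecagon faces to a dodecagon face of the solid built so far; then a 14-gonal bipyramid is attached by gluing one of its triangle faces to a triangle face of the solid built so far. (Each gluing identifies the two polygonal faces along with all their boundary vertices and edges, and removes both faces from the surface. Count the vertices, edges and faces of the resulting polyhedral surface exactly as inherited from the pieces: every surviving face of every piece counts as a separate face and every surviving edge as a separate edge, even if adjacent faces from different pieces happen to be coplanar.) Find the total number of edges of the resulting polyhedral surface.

111

A dodecagonal prism: V=24, E=36, F=14.
Attach a dodecagonal antiprism (V=24, E=48, F=26) along a 12-gon: merge 12 vertices and 12 edges, delete both glued faces → V=36, E=72, F=38.
Attach a 14-gonal bipyramid (V=16, E=42, F=28) along a 3-gon: merge 3 vertices and 3 edges, delete both glued faces → V=49, E=111, F=64.
Check: V − E + F = 49 − 111 + 64 = 2.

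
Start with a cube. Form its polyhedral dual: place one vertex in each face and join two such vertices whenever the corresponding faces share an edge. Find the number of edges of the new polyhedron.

The base solid has V = 8, E = 12, F = 6.
The dual swaps V and F and preserves E: V′ = F = 6, E′ = E = 12, F′ = V = 8.

12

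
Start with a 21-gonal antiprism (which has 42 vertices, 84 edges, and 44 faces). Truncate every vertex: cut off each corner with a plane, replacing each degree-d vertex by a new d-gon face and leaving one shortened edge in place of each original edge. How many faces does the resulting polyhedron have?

86

Truncation replaces each original edge-end by a new vertex, so V′ = 2E = 168.
Each original edge survives, and each old vertex of degree d contributes d new edges; summing degrees gives Σd = 2E, so E′ = E + 2E = 3E = 252.
Each original face survives and each original vertex becomes one new face: F′ = F + V = 86.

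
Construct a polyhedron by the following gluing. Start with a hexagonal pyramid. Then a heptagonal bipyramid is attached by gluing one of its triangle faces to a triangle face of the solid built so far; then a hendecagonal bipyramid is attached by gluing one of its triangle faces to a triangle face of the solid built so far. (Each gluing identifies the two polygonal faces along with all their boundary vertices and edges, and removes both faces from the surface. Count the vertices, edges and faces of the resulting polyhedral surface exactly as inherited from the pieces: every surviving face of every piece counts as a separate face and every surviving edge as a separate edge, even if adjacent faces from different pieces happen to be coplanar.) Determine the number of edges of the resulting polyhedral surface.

A hexagonal pyramid: V=7, E=12, F=7.
Attach a heptagonal bipyramid (V=9, E=21, F=14) along a 3-gon: merge 3 vertices and 3 edges, delete both glued faces → V=13, E=30, F=19.
Attach a hendecagonal bipyramid (V=13, E=33, F=22) along a 3-gon: merge 3 vertices and 3 edges, delete both glued faces → V=23, E=60, F=39.
Check: V − E + F = 23 − 60 + 39 = 2.

60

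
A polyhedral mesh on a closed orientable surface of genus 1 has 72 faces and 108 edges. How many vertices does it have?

For a closed orientable surface of genus 1, χ = 2 − 2·1 = 0.
V = 0 + E − F = 0 + 108 − 72 = 36.

36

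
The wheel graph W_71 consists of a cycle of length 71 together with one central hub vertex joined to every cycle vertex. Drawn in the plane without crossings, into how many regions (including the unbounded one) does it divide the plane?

W_71 has V = 71 + 1 = 72 vertices and E = 2·71 = 142 edges.
By Euler's formula F = 2 − V + E = 2 − 72 + 142 = 72.

72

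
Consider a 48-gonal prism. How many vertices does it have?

96

A prism on an n-gon has two n-gon bases and n rectangular sides: V = 2·48 = 96, E = 3·48 = 144, F = 48 + 2 = 50.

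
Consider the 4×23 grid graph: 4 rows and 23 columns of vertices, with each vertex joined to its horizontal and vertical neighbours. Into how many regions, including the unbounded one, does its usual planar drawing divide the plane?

The grid has V = 4·23 = 92 vertices and E = 4·22 + 23·3 = 157 edges.
F = 2 − V + E = 2 − 92 + 157 = 67.

67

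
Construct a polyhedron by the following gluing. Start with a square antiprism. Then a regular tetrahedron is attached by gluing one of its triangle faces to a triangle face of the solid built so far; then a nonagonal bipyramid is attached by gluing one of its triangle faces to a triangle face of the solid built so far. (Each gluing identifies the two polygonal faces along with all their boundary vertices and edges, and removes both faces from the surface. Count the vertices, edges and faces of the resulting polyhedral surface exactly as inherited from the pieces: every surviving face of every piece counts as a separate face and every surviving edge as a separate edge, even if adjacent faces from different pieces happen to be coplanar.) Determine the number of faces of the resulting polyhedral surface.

A square antiprism: V=8, E=16, F=10.
Attach a regular tetrahedron (V=4, E=6, F=4) along a 3-gon: merge 3 vertices and 3 edges, delete both glued faces → V=9, E=19, F=12.
Attach a nonagonal bipyramid (V=11, E=27, F=18) along a 3-gon: merge 3 vertices and 3 edges, delete both glued faces → V=17, E=43, F=28.
Check: V − E + F = 17 − 43 + 28 = 2.

28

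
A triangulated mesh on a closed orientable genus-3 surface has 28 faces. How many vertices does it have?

χ = 2 − 2·3 = -4, and every face is a triangle so 3F = 2E.
E = 3·28/2 = 42. Then V = -4 + E − F = -4 + 42 − 28 = 10.

10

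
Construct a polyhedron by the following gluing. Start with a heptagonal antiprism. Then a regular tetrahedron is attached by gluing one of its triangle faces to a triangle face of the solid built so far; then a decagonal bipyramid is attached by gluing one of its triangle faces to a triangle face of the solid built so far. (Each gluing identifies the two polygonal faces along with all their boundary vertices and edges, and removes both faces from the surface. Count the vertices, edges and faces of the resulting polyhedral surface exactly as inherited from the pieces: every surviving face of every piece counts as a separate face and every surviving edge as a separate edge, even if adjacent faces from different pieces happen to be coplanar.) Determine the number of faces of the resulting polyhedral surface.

36

A heptagonal antiprism: V=14, E=28, F=16.
Attach a regular tetrahedron (V=4, E=6, F=4) along a 3-gon: merge 3 vertices and 3 edges, delete both glued faces → V=15, E=31, F=18.
Attach a decagonal bipyramid (V=12, E=30, F=20) along a 3-gon: merge 3 vertices and 3 edges, delete both glued faces → V=24, E=58, F=36.
Check: V − E + F = 24 − 58 + 36 = 2.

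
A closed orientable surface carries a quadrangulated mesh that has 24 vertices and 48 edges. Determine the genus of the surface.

Every face is a square and each edge borders two faces, so 4F = 2·48, giving F = 24.
χ = V − E + F = 24 − 48 + 24 = 0.
For a closed orientable surface χ = 2 − 2g, so g = (2 − (0))/2 = 1.

1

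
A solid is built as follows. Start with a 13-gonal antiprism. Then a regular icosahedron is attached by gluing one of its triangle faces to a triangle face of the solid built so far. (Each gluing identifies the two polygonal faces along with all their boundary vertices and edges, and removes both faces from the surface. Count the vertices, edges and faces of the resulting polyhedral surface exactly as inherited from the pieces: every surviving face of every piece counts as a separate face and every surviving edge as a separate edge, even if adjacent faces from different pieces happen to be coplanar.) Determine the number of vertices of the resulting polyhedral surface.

A 13-gonal antiprism: V=26, E=52, F=28.
Attach a regular icosahedron (V=12, E=30, F=20) along a 3-gon: merge 3 vertices and 3 edges, delete both glued faces → V=35, E=79, F=46.
Check: V − E + F = 35 − 79 + 46 = 2.

35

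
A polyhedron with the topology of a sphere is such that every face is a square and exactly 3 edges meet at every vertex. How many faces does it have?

Each face has 4 edges and each edge borders two faces, so 2E = 4F.
Each vertex has degree 3, so 3V = 2E and hence V = 4F/3.
Euler: V − E + F = 2 ⇒ (4F/3) − (4F/2) + F = 2.
Multiply by 6: (8 − 12 + 6)F = 12, i.e. 2F = 12.
So F = 6, E = 4·6/2 = 12, V = 4·6/3 = 8.

6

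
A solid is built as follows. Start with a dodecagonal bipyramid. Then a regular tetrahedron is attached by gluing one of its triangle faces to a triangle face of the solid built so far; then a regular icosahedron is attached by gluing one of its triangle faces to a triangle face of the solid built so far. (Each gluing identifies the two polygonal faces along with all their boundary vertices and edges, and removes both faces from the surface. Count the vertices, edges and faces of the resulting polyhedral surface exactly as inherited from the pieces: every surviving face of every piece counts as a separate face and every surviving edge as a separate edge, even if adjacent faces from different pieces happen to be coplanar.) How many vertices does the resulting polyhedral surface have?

24

A dodecagonal bipyramid: V=14, E=36, F=24.
Attach a regular tetrahedron (V=4, E=6, F=4) along a 3-gon: merge 3 vertices and 3 edges, delete both glued faces → V=15, E=39, F=26.
Attach a regular icosahedron (V=12, E=30, F=20) along a 3-gon: merge 3 vertices and 3 edges, delete both glued faces → V=24, E=66, F=44.
Check: V − E + F = 24 − 66 + 44 = 2.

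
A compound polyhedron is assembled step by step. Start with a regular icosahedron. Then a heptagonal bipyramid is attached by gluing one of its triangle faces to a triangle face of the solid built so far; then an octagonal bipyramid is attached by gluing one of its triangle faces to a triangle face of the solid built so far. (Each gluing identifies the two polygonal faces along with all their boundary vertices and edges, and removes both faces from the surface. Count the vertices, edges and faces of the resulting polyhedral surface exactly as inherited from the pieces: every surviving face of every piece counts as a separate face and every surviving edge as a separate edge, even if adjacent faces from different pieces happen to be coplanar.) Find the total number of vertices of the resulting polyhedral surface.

25

A regular icosahedron: V=12, E=30, F=20.
Attach a heptagonal bipyramid (V=9, E=21, F=14) along a 3-gon: merge 3 vertices and 3 edges, delete both glued faces → V=18, E=48, F=32.
Attach an octagonal bipyramid (V=10, E=24, F=16) along a 3-gon: merge 3 vertices and 3 edges, delete both glued faces → V=25, E=69, F=46.
Check: V − E + F = 25 − 69 + 46 = 2.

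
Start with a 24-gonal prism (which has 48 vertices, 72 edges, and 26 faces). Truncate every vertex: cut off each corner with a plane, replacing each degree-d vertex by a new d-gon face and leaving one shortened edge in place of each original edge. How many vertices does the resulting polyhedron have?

144

Truncation replaces each original edge-end by a new vertex, so V′ = 2E = 144.
Each original edge survives, and each old vertex of degree d contributes d new edges; summing degrees gives Σd = 2E, so E′ = E + 2E = 3E = 216.
Each original face survives and each original vertex becomes one new face: F′ = F + V = 74.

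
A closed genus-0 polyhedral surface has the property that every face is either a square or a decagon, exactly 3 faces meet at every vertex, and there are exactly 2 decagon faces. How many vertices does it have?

20

Let x be the number of squares; then F = 2 + x.
Edge–face incidences: 2E = 10·2 + 4·x = 20 + 4x.
Every vertex has degree 3, so 3V = 2E.
Euler: V − E + F = 2 ⇒ (2E)/3 − E + (2 + x) = 2.
Multiply by 6: 2·(2E) − 3·(2E) + 6·(2 + x) = 12, i.e. 12 + 6x − (20 + 4x) = 12.
Collecting terms: 2x − 8 = 12, so 2x = 20, so x = 10.
Then 2E = 20 + 4·10 = 60, so E = 30, V = 2E/3 = 20, F = 2 + 10 = 12.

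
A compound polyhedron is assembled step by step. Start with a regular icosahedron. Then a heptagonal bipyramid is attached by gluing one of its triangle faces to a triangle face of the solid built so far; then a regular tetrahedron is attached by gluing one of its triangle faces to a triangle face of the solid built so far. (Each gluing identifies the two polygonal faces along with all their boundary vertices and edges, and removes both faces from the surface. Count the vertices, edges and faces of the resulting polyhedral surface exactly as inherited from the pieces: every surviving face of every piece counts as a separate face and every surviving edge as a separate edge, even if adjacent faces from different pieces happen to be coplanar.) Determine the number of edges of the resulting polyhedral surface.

A regular icosahedron: V=12, E=30, F=20.
Attach a heptagonal bipyramid (V=9, E=21, F=14) along a 3-gon: merge 3 vertices and 3 edges, delete both glued faces → V=18, E=48, F=32.
Attach a regular tetrahedron (V=4, E=6, F=4) along a 3-gon: merge 3 vertices and 3 edges, delete both glued faces → V=19, E=51, F=34.
Check: V − E + F = 19 − 51 + 34 = 2.

51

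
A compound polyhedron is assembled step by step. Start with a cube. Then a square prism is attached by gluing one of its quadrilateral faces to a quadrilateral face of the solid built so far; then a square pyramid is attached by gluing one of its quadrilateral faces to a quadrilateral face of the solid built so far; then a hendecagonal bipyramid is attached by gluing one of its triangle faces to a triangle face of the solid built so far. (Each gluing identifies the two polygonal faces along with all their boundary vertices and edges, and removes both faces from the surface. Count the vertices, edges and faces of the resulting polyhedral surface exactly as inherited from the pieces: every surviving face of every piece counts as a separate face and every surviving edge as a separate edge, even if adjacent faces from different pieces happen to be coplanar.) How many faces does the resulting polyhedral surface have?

A cube: V=8, E=12, F=6.
Attach a square prism (V=8, E=12, F=6) along a 4-gon: merge 4 vertices and 4 edges, delete both glued faces → V=12, E=20, F=10.
Attach a square pyramid (V=5, E=8, F=5) along a 4-gon: merge 4 vertices and 4 edges, delete both glued faces → V=13, E=24, F=13.
Attach a hendecagonal bipyramid (V=13, E=33, F=22) along a 3-gon: merge 3 vertices and 3 edges, delete both glued faces → V=23, E=54, F=33.
Check: V − E + F = 23 − 54 + 33 = 2.

33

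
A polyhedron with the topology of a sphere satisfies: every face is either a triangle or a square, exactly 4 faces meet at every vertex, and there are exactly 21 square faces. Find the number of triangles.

Let x be the number of triangles; then F = 21 + x.
Edge–face incidences: 2E = 4·21 + 3·x = 84 + 3x.
Every vertex has degree 4, so 4V = 2E.
Euler: V − E + F = 2 ⇒ (2E)/4 − E + (21 + x) = 2.
Multiply by 8: 2·(2E) − 4·(2E) + 8·(21 + x) = 16, i.e. 168 + 8x − 2·(84 + 3x) = 16.
Collecting terms: 2x = 16, so x = 8.
Then 2E = 84 + 3·8 = 108, so E = 54, V = 2E/4 = 27, F = 21 + 8 = 29.

8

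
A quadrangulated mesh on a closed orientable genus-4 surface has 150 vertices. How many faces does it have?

156

χ = 2 − 2·4 = -6, and every face is a square so 4F = 2E.
V − E + F = -6 with E = 4F/2 gives 150 − (4/2 − 1)·F = -6, so F = 156 and E = 312.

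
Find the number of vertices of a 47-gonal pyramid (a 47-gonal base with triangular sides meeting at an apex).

A pyramid on an n-gon base has one n-gon and n triangles: V = 47 + 1 = 48, E = 2·47 = 94, F = 47 + 1 = 48.
Check: V − E + F = 48 − 94 + 48 = 2.

48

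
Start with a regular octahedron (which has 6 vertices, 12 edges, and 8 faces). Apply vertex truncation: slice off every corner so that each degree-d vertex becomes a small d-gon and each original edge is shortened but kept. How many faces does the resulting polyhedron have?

Truncation replaces each original edge-end by a new vertex, so V′ = 2E = 24.
Each original edge survives, and each old vertex of degree d contributes d new edges; summing degrees gives Σd = 2E, so E′ = E + 2E = 3E = 36.
Each original face survives and each original vertex becomes one new face: F′ = F + V = 14.

14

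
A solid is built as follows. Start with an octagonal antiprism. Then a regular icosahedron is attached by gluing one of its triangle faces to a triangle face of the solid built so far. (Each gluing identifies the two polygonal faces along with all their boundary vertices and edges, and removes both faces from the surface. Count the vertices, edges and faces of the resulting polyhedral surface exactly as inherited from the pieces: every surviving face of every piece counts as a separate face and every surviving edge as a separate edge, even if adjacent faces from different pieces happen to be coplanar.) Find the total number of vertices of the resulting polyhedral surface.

An octagonal antiprism: V=16, E=32, F=18.
Attach a regular icosahedron (V=12, E=30, F=20) along a 3-gon: merge 3 vertices and 3 edges, delete both glued faces → V=25, E=59, F=36.
Check: V − E + F = 25 − 59 + 36 = 2.

25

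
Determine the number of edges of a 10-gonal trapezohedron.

40

The n-trapezohedron (dual of the n-antiprism) has V = 2·10 + 2 = 22, E = 4·10 = 40, F = 2·10 = 20.
Check: V − E + F = 22 − 40 + 20 = 2.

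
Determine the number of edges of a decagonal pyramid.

20

A pyramid on an n-gon base has one n-gon and n triangles: V = 10 + 1 = 11, E = 2·10 = 20, F = 10 + 1 = 11.
Check: V − E + F = 11 − 20 + 11 = 2.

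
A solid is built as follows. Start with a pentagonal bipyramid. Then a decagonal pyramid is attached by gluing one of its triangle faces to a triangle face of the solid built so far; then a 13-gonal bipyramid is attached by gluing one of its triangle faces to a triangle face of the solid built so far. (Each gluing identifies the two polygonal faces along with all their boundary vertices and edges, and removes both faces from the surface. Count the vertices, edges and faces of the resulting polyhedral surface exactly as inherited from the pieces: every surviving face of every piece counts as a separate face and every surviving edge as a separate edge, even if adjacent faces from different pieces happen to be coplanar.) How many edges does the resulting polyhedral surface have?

A pentagonal bipyramid: V=7, E=15, F=10.
Attach a decagonal pyramid (V=11, E=20, F=11) along a 3-gon: merge 3 vertices and 3 edges, delete both glued faces → V=15, E=32, F=19.
Attach a 13-gonal bipyramid (V=15, E=39, F=26) along a 3-gon: merge 3 vertices and 3 edges, delete both glued faces → V=27, E=68, F=43.
Check: V − E + F = 27 − 68 + 43 = 2.

68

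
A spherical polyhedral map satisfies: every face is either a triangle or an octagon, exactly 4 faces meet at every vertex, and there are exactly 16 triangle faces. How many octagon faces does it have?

Let x be the number of octagons; then F = 16 + x.
Edge–face incidences: 2E = 3·16 + 8·x = 48 + 8x.
Every vertex has degree 4, so 4V = 2E.
Euler: V − E + F = 2 ⇒ (2E)/4 − E + (16 + x) = 2.
Multiply by 8: 2·(2E) − 4·(2E) + 8·(16 + x) = 16, i.e. 128 + 8x − 2·(48 + 8x) = 16.
Collecting terms: −8x + 32 = 16, so −8x = −16, so x = 2.
Then 2E = 48 + 8·2 = 64, so E = 32, V = 2E/4 = 16, F = 16 + 2 = 18.

2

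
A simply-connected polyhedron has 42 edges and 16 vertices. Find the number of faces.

28

Here V − E + F = 2.
F = 2 − V + E = 2 − 16 + 42 = 28.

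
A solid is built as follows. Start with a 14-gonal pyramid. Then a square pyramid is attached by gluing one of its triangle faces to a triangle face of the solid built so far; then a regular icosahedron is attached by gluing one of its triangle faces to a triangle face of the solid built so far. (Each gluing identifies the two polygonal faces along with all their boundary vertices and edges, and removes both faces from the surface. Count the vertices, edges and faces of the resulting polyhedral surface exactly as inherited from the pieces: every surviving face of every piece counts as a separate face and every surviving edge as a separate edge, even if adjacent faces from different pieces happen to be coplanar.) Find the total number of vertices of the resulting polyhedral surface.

A 14-gonal pyramid: V=15, E=28, F=15.
Attach a square pyramid (V=5, E=8, F=5) along a 3-gon: merge 3 vertices and 3 edges, delete both glued faces → V=17, E=33, F=18.
Attach a regular icosahedron (V=12, E=30, F=20) along a 3-gon: merge 3 vertices and 3 edges, delete both glued faces → V=26, E=60, F=36.
Check: V − E + F = 26 − 60 + 36 = 2.

26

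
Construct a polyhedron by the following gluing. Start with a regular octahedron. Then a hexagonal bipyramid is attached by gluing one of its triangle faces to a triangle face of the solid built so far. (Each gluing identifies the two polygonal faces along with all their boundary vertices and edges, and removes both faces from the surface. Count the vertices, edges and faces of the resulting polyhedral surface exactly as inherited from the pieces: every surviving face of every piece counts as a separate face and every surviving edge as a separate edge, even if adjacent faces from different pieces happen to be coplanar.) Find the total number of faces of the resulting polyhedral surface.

A regular octahedron: V=6, E=12, F=8.
Attach a hexagonal bipyramid (V=8, E=18, F=12) along a 3-gon: merge 3 vertices and 3 edges, delete both glued faces → V=11, E=27, F=18.
Check: V − E + F = 11 − 27 + 18 = 2.

18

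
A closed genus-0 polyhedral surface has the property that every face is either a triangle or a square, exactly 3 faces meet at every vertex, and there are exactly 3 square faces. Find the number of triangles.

2

Let x be the number of triangles; then F = 3 + x.
Edge–face incidences: 2E = 4·3 + 3·x = 12 + 3x.
Every vertex has degree 3, so 3V = 2E.
Euler: V − E + F = 2 ⇒ (2E)/3 − E + (3 + x) = 2.
Multiply by 6: 2·(2E) − 3·(2E) + 6·(3 + x) = 12, i.e. 18 + 6x − (12 + 3x) = 12.
Collecting terms: 3x + 6 = 12, so 3x = 6, so x = 2.
Then 2E = 12 + 3·2 = 18, so E = 9, V = 2E/3 = 6, F = 3 + 2 = 5.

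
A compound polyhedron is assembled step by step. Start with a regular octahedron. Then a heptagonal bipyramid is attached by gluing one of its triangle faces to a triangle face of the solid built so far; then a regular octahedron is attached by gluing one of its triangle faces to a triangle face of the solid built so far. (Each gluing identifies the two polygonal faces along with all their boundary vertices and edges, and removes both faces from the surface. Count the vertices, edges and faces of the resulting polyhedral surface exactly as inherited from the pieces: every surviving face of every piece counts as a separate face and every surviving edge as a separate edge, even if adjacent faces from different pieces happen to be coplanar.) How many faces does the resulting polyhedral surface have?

A regular octahedron: V=6, E=12, F=8.
Attach a heptagonal bipyramid (V=9, E=21, F=14) along a 3-gon: merge 3 vertices and 3 edges, delete both glued faces → V=12, E=30, F=20.
Attach a regular octahedron (V=6, E=12, F=8) along a 3-gon: merge 3 vertices and 3 edges, delete both glued faces → V=15, E=39, F=26.
Check: V − E + F = 15 − 39 + 26 = 2.

26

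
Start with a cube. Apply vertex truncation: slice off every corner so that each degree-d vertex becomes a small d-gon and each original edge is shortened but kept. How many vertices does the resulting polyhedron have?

24

The base solid has V = 8, E = 12, F = 6.
Truncation replaces each original edge-end by a new vertex, so V′ = 2E = 24.
Each original edge survives, and each old vertex of degree d contributes d new edges; summing degrees gives Σd = 2E, so E′ = E + 2E = 3E = 36.
Each original face survives and each original vertex becomes one new face: F′ = F + V = 14.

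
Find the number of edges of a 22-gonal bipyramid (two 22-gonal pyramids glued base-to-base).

66

A bipyramid over an n-gon has 2n triangular faces and n + 2 vertices: V = 22 + 2 = 24, E = 3·22 = 66, F = 2·22 = 44.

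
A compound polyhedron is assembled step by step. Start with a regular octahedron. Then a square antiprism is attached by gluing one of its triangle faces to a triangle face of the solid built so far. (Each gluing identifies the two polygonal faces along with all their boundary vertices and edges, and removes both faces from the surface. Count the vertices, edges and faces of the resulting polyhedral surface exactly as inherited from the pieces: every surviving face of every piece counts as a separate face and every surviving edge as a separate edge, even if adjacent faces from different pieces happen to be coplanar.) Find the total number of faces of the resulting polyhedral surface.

A regular octahedron: V=6, E=12, F=8.
Attach a square antiprism (V=8, E=16, F=10) along a 3-gon: merge 3 vertices and 3 edges, delete both glued faces → V=11, E=25, F=16.
Check: V − E + F = 11 − 25 + 16 = 2.

16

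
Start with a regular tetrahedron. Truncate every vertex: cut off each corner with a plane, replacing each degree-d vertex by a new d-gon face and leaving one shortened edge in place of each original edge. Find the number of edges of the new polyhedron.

18

The base solid has V = 4, E = 6, F = 4.
Truncation replaces each original edge-end by a new vertex, so V′ = 2E = 12.
Each original edge survives, and each old vertex of degree d contributes d new edges; summing degrees gives Σd = 2E, so E′ = E + 2E = 3E = 18.
Each original face survives and each original vertex becomes one new face: F′ = F + V = 8.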